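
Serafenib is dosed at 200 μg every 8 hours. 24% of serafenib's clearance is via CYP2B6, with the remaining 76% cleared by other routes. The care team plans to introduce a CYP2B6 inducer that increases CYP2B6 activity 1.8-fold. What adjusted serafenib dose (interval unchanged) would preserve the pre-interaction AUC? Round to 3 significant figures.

238 μg

The CYP2B6 pathway (24% of clearance) rises to 1.8× activity: 0.24 × 1.8 = 0.432.
The remaining 76% of clearance is unaffected.
New clearance relative to baseline: 0.432 + 0.76 = 1.192.
Css,avg = (dose rate)/CL, so holding Css fixed requires dose ∝ CL: 200 × 1.192 = 238 μg.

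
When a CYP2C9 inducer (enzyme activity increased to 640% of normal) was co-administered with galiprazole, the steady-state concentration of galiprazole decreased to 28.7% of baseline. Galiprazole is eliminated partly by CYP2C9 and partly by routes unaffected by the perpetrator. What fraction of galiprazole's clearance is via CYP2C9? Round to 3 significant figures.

Let x = fm,CYP2C9. Because steady-state concentration ∝ 1/CL, relative clearance rose to 1/0.287 = 3.484.
Setting x·6.4 + (1 − x) = 3.484 and solving: x = (3.484 − 1)/(6.4 − 1) = 0.460.

0.460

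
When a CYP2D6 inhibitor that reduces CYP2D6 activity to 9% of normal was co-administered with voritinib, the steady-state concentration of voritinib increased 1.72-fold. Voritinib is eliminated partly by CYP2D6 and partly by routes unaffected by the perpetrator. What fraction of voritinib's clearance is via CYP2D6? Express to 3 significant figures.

0.460

CL'/CL = 1 / 1.72 = 0.5814
0.09·fm + (1 − fm) = 0.5814
fm = (0.5814 − 1) / (0.09 − 1) = 0.460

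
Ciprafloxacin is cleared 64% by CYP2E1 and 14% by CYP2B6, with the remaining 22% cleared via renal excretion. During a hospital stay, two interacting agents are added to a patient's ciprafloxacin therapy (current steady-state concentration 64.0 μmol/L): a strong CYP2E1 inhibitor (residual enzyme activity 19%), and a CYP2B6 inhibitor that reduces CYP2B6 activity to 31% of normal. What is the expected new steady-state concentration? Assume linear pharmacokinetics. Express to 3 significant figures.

166 μmol/L

The CYP2E1 pathway (64% of clearance) is reduced to 0.19× activity: 0.64 × 0.19 = 0.1216.
The CYP2B6 pathway (14% of clearance) falls to 0.31× activity: 0.14 × 0.31 = 0.0434.
Non-CYP routes (22%) are unchanged.
CL_new/CL_old = 0.1216 + 0.0434 + 0.22 = 0.385.
Steady-state concentration ∝ 1/CL: new value = 64.0 / 0.385 = 166 μmol/L.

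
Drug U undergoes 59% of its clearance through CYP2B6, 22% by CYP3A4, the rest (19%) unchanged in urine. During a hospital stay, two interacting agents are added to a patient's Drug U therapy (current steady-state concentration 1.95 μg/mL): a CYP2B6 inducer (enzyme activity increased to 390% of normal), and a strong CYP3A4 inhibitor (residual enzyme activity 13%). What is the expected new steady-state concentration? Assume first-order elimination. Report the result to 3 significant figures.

The CYP2B6 pathway (59% of clearance) is boosted to 3.9× activity: 0.59 × 3.9 = 2.301.
The CYP3A4 pathway (22% of clearance) is reduced to 0.13× activity: 0.22 × 0.13 = 0.0286.
Non-CYP routes (19%) are unchanged.
Relative clearance = 2.301 + 0.0286 + 0.19 = 2.5196.
Dividing the baseline by the relative clearance: 1.95 / 2.5196 = 0.774 μg/mL.

0.774 μg/mL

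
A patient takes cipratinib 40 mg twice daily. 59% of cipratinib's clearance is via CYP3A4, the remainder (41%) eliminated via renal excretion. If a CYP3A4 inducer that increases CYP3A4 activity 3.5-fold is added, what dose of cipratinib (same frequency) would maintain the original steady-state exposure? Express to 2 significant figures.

The CYP3A4 pathway (59% of clearance) rises to 3.5× activity: 0.59 × 3.5 = 2.065.
The remaining 41% of clearance is unaffected.
CL_new/CL_old = 2.065 + 0.41 = 2.475.
Exposure is unchanged when dose changes in proportion to clearance. New dose = 40 mg × 2.475 = 99 mg.

99 mg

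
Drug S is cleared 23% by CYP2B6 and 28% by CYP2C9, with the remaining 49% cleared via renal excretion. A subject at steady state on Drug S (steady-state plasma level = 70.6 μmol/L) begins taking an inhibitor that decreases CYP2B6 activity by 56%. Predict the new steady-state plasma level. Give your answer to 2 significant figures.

81 μmol/L

The CYP2B6 pathway (23% of clearance) drops to 0.44× activity: 0.23 × 0.44 = 0.1012.
CYP2C9 (28%) and the residual 49% are unaffected.
New clearance relative to baseline: 0.1012 + 0.28 + 0.49 = 0.8712.
With dosing unchanged, steady-state plasma level scales as 1/CL: 70.6 / 0.8712 = 81 μmol/L.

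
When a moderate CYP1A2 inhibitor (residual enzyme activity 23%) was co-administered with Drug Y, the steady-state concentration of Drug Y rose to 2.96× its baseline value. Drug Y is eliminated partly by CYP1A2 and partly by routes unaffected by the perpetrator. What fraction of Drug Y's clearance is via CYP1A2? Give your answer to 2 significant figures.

0.86

Call the CYP1A2 fraction fm. After the interaction, CL_new/CL_old = fm × 0.23 + (1 − fm).
Steady-state concentration ratio = 1 / (new CL fraction), so new CL fraction = 1 / 2.96 = 0.3378.
fm × 0.23 + 1 − fm = 0.3378  ⇒  fm × (0.23 − 1) = −0.6622  ⇒  fm = 0.86.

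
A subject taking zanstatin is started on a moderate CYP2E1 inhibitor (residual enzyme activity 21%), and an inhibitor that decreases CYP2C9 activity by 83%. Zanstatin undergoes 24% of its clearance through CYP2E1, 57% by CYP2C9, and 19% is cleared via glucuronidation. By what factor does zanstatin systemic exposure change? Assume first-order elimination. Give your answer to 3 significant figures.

The CYP2E1 pathway (24% of clearance) falls to 0.21× activity: 0.24 × 0.21 = 0.0504.
The CYP2C9 pathway (57% of clearance) falls to 0.17× activity: 0.57 × 0.17 = 0.0969.
The remaining 19% of clearance is unaffected.
CL_new/CL_old = 0.0504 + 0.0969 + 0.19 = 0.3373.
Because systemic exposure varies inversely with clearance, the combined effect is 1 / 0.3373 = 2.96.

2.96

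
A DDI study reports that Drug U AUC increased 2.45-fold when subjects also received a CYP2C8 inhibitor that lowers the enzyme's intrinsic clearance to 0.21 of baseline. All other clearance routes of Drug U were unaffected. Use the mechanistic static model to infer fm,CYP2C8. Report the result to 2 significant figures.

CL'/CL = 1 / 2.45 = 0.4082
0.21·fm + (1 − fm) = 0.4082
fm = (0.4082 − 1) / (0.21 − 1) = 0.75

0.75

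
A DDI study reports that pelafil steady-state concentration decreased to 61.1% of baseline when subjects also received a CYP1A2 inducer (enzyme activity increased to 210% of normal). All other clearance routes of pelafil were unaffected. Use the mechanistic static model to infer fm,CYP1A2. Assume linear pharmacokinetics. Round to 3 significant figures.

0.579

CL'/CL = 1 / 0.611 = 1.637
2.1·fm + (1 − fm) = 1.637
fm = (1.637 − 1) / (2.1 − 1) = 0.579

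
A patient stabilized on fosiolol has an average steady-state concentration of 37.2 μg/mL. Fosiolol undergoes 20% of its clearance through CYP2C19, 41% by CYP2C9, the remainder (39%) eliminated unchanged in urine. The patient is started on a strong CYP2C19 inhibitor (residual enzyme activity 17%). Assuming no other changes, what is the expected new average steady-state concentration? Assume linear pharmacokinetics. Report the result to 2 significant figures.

45 μg/mL

The CYP2C19 pathway (20% of clearance) is reduced to 0.17× activity: 0.2 × 0.17 = 0.034.
CYP2C9 (41%) and the residual 39% are unaffected.
New clearance relative to baseline: 0.034 + 0.41 + 0.39 = 0.834.
Average steady-state concentration ∝ 1/CL, so new value = 37.2 / 0.834 = 45 μg/mL.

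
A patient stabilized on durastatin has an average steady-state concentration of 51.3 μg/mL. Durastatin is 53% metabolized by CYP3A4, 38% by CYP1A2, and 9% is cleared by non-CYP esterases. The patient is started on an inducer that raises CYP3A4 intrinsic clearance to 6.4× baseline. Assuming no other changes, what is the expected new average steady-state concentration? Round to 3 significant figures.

CYP3A4: 0.53 × 6.4 = 3.392
CYP1A2: 0.38 (unchanged)
Other: 0.09 (unchanged)
Relative clearance = 3.392 + 0.38 + 0.09 = 3.862.
With dosing unchanged, average steady-state concentration scales as 1/CL: 51.3 / 3.862 = 13.3 μg/mL.

13.3 μg/mL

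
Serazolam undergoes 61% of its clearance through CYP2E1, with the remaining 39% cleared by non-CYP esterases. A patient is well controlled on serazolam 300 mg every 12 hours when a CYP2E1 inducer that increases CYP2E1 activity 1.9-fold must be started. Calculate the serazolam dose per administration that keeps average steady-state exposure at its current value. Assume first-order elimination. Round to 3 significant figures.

465 mg

The CYP2E1 pathway (61% of clearance) increases to 1.9× activity: 0.61 × 1.9 = 1.159.
Non-CYP routes (39%) are unchanged.
Relative clearance = 1.159 + 0.39 = 1.549.
Css,avg = (dose rate)/CL, so holding Css fixed requires dose ∝ CL: 300 × 1.549 = 465 mg.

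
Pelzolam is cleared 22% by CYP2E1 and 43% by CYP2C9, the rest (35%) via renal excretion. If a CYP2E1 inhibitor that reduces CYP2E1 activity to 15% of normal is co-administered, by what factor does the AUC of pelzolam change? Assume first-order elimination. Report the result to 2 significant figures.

The CYP2E1 pathway (22% of clearance) drops to 0.15× activity: 0.22 × 0.15 = 0.033.
CYP2C9 (43%) and the residual 35% are unaffected.
Relative clearance = 0.033 + 0.43 + 0.35 = 0.813.
Since AUC ∝ 1/CL, the ratio is 1 / 0.813 = 1.2.

1.2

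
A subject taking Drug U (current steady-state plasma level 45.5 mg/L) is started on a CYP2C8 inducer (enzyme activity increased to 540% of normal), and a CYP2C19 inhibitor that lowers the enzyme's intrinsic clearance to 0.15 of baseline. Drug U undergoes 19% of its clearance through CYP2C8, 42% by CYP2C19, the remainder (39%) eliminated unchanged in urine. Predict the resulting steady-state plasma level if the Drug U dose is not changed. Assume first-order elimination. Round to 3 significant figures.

The CYP2C8 pathway (19% of clearance) is boosted to 5.4× activity: 0.19 × 5.4 = 1.026.
The CYP2C19 pathway (42% of clearance) drops to 0.15× activity: 0.42 × 0.15 = 0.063.
The remaining 39% of clearance is unaffected.
New clearance relative to baseline: 1.026 + 0.063 + 0.39 = 1.479.
Steady-state plasma level ∝ 1/CL: new value = 45.5 / 1.479 = 30.8 mg/L.

30.8 mg/L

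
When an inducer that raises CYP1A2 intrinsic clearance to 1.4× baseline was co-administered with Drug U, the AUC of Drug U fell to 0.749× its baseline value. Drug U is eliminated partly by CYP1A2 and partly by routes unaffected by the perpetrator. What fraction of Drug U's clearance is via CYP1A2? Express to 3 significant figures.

Let x = fm,CYP1A2. Because AUC ∝ 1/CL, relative clearance rose to 1/0.749 = 1.335.
Setting x·1.4 + (1 − x) = 1.335 and solving: x = (1.335 − 1)/(1.4 − 1) = 0.838.

0.838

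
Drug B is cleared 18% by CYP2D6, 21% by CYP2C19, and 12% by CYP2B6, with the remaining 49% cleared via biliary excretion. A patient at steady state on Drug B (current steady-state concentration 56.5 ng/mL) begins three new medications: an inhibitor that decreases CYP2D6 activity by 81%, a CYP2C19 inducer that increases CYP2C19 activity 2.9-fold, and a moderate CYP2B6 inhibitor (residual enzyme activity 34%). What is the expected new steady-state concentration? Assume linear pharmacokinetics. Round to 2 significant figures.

CYP2D6: 0.18 × 0.19 = 0.0342
CYP2C19: 0.21 × 2.9 = 0.609
CYP2B6: 0.12 × 0.34 = 0.0408
Other: 0.49 (unchanged)
CL_new/CL_old = 0.0342 + 0.609 + 0.0408 + 0.49 = 1.174.
Dividing the baseline by the relative clearance: 56.5 / 1.174 = 48 ng/mL.

48 ng/mL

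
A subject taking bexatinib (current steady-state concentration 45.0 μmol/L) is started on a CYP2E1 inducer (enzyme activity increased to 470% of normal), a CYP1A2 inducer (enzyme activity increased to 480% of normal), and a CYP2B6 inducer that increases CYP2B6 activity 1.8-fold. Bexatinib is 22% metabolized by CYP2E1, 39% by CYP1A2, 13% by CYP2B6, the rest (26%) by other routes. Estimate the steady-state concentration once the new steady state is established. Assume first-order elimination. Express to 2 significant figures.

The CYP2E1 pathway (22% of clearance) increases to 4.7× activity: 0.22 × 4.7 = 1.034.
The CYP1A2 pathway (39% of clearance) rises to 4.8× activity: 0.39 × 4.8 = 1.872.
The CYP2B6 pathway (13% of clearance) increases to 1.8× activity: 0.13 × 1.8 = 0.234.
Non-CYP routes (26%) are unchanged.
CL_new/CL_old = 1.034 + 1.872 + 0.234 + 0.26 = 3.4.
Dividing the baseline by the relative clearance: 45.0 / 3.4 = 13 μmol/L.

13 μmol/L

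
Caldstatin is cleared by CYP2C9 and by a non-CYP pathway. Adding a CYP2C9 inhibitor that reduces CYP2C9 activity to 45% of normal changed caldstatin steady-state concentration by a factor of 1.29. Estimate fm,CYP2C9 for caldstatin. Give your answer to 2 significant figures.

Write x for the fraction cleared via CYP2C9. The observed steady-state concentration change means clearance fell to 1/1.29 = 0.7752 of baseline.
Only the CYP2C9 route changed, so 0.7752 = x·0.45 + (1 − x), giving x = 0.41.

0.41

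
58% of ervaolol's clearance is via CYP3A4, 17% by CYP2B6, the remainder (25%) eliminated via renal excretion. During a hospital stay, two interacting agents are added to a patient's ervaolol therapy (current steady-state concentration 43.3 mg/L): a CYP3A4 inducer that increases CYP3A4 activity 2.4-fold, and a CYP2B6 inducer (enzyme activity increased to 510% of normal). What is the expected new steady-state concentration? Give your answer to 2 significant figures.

17 mg/L

The CYP3A4 pathway (58% of clearance) rises to 2.4× activity: 0.58 × 2.4 = 1.392.
The CYP2B6 pathway (17% of clearance) is boosted to 5.1× activity: 0.17 × 5.1 = 0.867.
Non-CYP routes (25%) are unchanged.
New clearance relative to baseline: 1.392 + 0.867 + 0.25 = 2.509.
Dividing the baseline by the relative clearance: 43.3 / 2.509 = 17 mg/L.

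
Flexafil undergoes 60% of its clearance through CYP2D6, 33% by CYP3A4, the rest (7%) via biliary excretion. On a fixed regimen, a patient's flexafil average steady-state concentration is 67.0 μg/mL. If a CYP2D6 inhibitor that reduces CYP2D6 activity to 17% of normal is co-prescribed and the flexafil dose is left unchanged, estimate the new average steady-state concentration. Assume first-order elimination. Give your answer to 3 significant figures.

The CYP2D6 pathway (60% of clearance) falls to 0.17× activity: 0.6 × 0.17 = 0.102.
CYP3A4 (33%) and the residual 7% are unaffected.
Relative clearance = 0.102 + 0.33 + 0.07 = 0.502.
Average steady-state concentration ∝ 1/CL, so new value = 67.0 / 0.502 = 133 μg/mL.

133 μg/mL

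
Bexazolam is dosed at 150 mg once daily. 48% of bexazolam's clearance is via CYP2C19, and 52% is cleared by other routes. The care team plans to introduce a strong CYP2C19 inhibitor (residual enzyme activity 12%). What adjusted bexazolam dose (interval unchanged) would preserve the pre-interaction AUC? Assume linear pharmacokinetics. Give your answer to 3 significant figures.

The CYP2C19 pathway (48% of clearance) is reduced to 0.12× activity: 0.48 × 0.12 = 0.0576.
The remaining 52% of clearance is unaffected.
New clearance relative to baseline: 0.0576 + 0.52 = 0.5776.
Css,avg = (dose rate)/CL, so holding Css fixed requires dose ∝ CL: 150 × 0.5776 = 86.6 mg.

86.6 mg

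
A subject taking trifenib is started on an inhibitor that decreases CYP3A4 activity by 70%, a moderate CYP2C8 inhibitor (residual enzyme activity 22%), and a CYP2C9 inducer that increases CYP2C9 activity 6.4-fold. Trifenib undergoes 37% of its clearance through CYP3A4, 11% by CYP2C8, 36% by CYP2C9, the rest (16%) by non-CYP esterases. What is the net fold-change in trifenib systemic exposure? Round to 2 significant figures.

0.38

The CYP3A4 pathway (37% of clearance) falls to 0.3× activity: 0.37 × 0.3 = 0.111.
The CYP2C8 pathway (11% of clearance) falls to 0.22× activity: 0.11 × 0.22 = 0.0242.
The CYP2C9 pathway (36% of clearance) increases to 6.4× activity: 0.36 × 6.4 = 2.304.
Non-CYP routes (16%) are unchanged.
Relative clearance = 0.111 + 0.0242 + 2.304 + 0.16 = 2.5992.
Systemic exposure ∝ 1/CL: fold-change = 1 / 2.5992 = 0.38.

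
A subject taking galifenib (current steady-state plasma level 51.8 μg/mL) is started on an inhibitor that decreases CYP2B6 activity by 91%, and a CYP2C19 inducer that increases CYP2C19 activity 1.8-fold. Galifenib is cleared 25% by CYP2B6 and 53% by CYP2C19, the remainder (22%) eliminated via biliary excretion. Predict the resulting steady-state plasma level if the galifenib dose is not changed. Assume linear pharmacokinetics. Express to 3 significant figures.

43.3 μg/mL

The CYP2B6 pathway (25% of clearance) falls to 0.09× activity: 0.25 × 0.09 = 0.0225.
The CYP2C19 pathway (53% of clearance) rises to 1.8× activity: 0.53 × 1.8 = 0.954.
Non-CYP routes (22%) are unchanged.
CL_new/CL_old = 0.0225 + 0.954 + 0.22 = 1.1965.
Steady-state plasma level ∝ 1/CL: new value = 51.8 / 1.1965 = 43.3 μg/mL.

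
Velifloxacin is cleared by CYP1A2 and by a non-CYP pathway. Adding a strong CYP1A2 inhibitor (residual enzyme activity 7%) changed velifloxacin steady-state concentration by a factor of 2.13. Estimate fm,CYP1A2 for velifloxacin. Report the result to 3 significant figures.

0.570

Let fm be the CYP1A2 fraction. New clearance relative to baseline = fm × 0.07 + (1 − fm).
Steady-state concentration ratio = 1 / (new CL fraction), so new CL fraction = 1 / 2.13 = 0.4695.
fm × 0.07 + 1 − fm = 0.4695  ⇒  fm × (0.07 − 1) = −0.5305  ⇒  fm = 0.570.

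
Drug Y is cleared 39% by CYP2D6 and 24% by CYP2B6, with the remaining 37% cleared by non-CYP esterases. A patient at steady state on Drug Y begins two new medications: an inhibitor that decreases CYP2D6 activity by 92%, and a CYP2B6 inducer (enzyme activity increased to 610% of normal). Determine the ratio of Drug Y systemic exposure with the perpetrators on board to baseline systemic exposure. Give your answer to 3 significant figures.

The CYP2D6 pathway (39% of clearance) is reduced to 0.08× activity: 0.39 × 0.08 = 0.0312.
The CYP2B6 pathway (24% of clearance) rises to 6.1× activity: 0.24 × 6.1 = 1.464.
The remaining 37% of clearance is unaffected.
Relative clearance = 0.0312 + 1.464 + 0.37 = 1.8652.
Systemic exposure ∝ 1/CL: fold-change = 1 / 1.8652 = 0.536.

0.536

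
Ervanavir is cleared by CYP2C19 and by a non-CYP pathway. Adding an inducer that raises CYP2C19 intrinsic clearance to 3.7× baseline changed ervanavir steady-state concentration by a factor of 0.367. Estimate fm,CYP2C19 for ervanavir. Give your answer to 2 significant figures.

CL'/CL = 1 / 0.367 = 2.725
3.7·fm + (1 − fm) = 2.725
fm = (2.725 − 1) / (3.7 − 1) = 0.64

0.64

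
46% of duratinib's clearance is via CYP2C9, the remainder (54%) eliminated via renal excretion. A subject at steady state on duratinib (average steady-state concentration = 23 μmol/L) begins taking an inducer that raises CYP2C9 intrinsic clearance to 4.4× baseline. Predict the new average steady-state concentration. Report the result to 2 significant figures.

9.0 μmol/L

The CYP2C9 pathway (46% of clearance) is boosted to 4.4× activity: 0.46 × 4.4 = 2.024.
The remaining 54% of clearance is unaffected.
CL_new/CL_old = 2.024 + 0.54 = 2.564.
New average steady-state concentration = baseline ÷ relative clearance = 23 / 2.564 = 9.0 μmol/L.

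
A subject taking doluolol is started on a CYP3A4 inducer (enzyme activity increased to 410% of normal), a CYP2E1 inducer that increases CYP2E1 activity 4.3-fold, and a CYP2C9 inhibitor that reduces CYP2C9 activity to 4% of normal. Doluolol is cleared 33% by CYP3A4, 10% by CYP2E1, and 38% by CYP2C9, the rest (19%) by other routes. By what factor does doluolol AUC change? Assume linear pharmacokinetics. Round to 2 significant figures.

The CYP3A4 pathway (33% of clearance) rises to 4.1× activity: 0.33 × 4.1 = 1.353.
The CYP2E1 pathway (10% of clearance) is boosted to 4.3× activity: 0.1 × 4.3 = 0.43.
The CYP2C9 pathway (38% of clearance) falls to 0.04× activity: 0.38 × 0.04 = 0.0152.
The remaining 19% of clearance is unaffected.
New clearance relative to baseline: 1.353 + 0.43 + 0.0152 + 0.19 = 1.9882.
Net AUC ratio = 1 / 1.9882 = 0.50.

0.50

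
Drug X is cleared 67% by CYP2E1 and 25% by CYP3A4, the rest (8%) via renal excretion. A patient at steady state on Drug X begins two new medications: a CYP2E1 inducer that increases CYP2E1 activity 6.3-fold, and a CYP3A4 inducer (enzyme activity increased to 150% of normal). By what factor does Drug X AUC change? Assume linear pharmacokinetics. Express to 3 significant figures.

The CYP2E1 pathway (67% of clearance) rises to 6.3× activity: 0.67 × 6.3 = 4.221.
The CYP3A4 pathway (25% of clearance) is boosted to 1.5× activity: 0.25 × 1.5 = 0.375.
The remaining 8% of clearance is unaffected.
Relative clearance = 4.221 + 0.375 + 0.08 = 4.676.
Net AUC ratio = 1 / 4.676 = 0.214.

0.214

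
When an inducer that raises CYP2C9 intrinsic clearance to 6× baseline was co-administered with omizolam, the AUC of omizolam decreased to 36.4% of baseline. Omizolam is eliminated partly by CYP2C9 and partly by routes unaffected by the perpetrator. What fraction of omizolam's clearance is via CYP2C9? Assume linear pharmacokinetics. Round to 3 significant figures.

0.349

CL'/CL = 1 / 0.364 = 2.747
6·fm + (1 − fm) = 2.747
fm = (2.747 − 1) / (6 − 1) = 0.349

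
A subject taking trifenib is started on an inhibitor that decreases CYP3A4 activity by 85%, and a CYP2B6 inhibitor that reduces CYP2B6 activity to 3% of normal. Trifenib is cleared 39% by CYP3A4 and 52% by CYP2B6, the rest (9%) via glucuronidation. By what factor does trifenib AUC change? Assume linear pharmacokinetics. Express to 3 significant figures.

CYP3A4: 0.39 × 0.15 = 0.0585
CYP2B6: 0.52 × 0.03 = 0.0156
Other: 0.09 (unchanged)
New clearance relative to baseline: 0.0585 + 0.0156 + 0.09 = 0.1641.
Net AUC ratio = 1 / 0.1641 = 6.09.

6.09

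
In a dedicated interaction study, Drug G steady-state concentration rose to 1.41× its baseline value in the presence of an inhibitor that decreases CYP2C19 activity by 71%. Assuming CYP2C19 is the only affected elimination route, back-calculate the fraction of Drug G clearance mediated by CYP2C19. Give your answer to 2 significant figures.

0.41

Call the CYP2C19 fraction fm. After the interaction, CL_new/CL_old = fm × 0.29 + (1 − fm).
Steady-state concentration ratio = 1 / (new CL fraction), so new CL fraction = 1 / 1.41 = 0.7092.
fm × 0.29 + 1 − fm = 0.7092  ⇒  fm × (0.29 − 1) = −0.2908  ⇒  fm = 0.41.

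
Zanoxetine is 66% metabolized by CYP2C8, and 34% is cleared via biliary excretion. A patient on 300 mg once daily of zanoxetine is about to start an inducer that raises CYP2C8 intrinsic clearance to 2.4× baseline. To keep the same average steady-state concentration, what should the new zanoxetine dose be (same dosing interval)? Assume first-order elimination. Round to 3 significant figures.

The CYP2C8 pathway (66% of clearance) rises to 2.4× activity: 0.66 × 2.4 = 1.584.
Non-CYP routes (34%) are unchanged.
CL_new/CL_old = 1.584 + 0.34 = 1.924.
To maintain the same steady-state level, dose must scale with clearance: new dose = 300 × 1.924 = 577 mg.

577 mg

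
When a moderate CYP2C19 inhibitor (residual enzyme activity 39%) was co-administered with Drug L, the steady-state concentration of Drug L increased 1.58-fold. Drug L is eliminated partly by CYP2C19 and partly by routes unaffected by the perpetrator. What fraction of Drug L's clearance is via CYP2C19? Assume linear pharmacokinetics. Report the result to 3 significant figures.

0.602

CL'/CL = 1 / 1.58 = 0.6329
0.39·fm + (1 − fm) = 0.6329
fm = (0.6329 − 1) / (0.39 − 1) = 0.602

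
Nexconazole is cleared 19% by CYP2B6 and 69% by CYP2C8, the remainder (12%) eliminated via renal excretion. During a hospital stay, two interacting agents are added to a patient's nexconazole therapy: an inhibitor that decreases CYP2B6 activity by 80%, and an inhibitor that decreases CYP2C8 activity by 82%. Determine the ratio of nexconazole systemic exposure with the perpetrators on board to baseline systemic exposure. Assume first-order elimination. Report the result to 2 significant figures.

The CYP2B6 pathway (19% of clearance) is reduced to 0.2× activity: 0.19 × 0.2 = 0.038.
The CYP2C8 pathway (69% of clearance) is reduced to 0.18× activity: 0.69 × 0.18 = 0.1242.
The remaining 12% of clearance is unaffected.
Relative clearance = 0.038 + 0.1242 + 0.12 = 0.2822.
Systemic exposure ∝ 1/CL: fold-change = 1 / 0.2822 = 3.5.

3.5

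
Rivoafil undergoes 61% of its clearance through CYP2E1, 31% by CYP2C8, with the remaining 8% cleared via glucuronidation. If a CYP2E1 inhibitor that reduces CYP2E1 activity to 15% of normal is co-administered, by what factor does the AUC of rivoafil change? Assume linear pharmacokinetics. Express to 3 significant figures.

The CYP2E1 pathway (61% of clearance) drops to 0.15× activity: 0.61 × 0.15 = 0.0915.
CYP2C8 (31%) and the residual 8% are unaffected.
CL_new/CL_old = 0.0915 + 0.31 + 0.08 = 0.4815.
Since AUC ∝ 1/CL, the ratio is 1 / 0.4815 = 2.08.

2.08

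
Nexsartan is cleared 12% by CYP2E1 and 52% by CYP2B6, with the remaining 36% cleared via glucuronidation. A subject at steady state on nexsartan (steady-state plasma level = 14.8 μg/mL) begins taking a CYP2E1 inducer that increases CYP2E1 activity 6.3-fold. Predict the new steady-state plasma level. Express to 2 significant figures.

9.0 μg/mL

The CYP2E1 pathway (12% of clearance) increases to 6.3× activity: 0.12 × 6.3 = 0.756.
CYP2B6 (52%) and the residual 36% are unaffected.
New clearance relative to baseline: 0.756 + 0.52 + 0.36 = 1.636.
Steady-state plasma level ∝ 1/CL, so new value = 14.8 / 1.636 = 9.0 μg/mL.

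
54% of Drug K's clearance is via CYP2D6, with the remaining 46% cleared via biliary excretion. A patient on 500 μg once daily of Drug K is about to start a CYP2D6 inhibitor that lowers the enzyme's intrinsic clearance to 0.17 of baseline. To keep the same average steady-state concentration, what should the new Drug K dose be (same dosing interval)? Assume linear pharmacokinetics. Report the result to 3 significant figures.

CYP2D6: 0.54 × 0.17 = 0.0918
Other: 0.46 (unchanged)
CL_new/CL_old = 0.0918 + 0.46 = 0.5518.
To maintain the same steady-state level, dose must scale with clearance: new dose = 500 × 0.5518 = 276 μg.

276 μg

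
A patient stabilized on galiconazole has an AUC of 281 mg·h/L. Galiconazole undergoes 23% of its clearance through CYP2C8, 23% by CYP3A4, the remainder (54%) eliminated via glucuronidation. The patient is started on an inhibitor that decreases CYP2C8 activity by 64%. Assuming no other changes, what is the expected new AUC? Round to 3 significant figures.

330 mg·h/L

The CYP2C8 pathway (23% of clearance) drops to 0.36× activity: 0.23 × 0.36 = 0.0828.
CYP3A4 (23%) and the residual 54% are unaffected.
Relative clearance = 0.0828 + 0.23 + 0.54 = 0.8528.
With dosing unchanged, AUC scales as 1/CL: 281 / 0.8528 = 330 mg·h/L.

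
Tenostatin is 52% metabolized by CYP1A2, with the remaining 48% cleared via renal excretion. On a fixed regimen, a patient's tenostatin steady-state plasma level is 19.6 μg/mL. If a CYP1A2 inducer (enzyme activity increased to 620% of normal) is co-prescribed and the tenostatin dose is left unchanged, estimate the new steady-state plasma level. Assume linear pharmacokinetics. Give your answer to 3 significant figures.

5.29 μg/mL

CYP1A2: 0.52 × 6.2 = 3.224
Other: 0.48 (unchanged)
CL_new/CL_old = 3.224 + 0.48 = 3.704.
Steady-state plasma level ∝ 1/CL, so new value = 19.6 / 3.704 = 5.29 μg/mL.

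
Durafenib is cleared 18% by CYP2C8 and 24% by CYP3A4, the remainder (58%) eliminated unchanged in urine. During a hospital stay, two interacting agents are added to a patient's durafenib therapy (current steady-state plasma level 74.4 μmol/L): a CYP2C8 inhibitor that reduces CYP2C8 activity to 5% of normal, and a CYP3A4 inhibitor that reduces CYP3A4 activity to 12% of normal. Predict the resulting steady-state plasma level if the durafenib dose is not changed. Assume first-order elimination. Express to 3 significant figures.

120 μmol/L

The CYP2C8 pathway (18% of clearance) is reduced to 0.05× activity: 0.18 × 0.05 = 0.009.
The CYP3A4 pathway (24% of clearance) falls to 0.12× activity: 0.24 × 0.12 = 0.0288.
The remaining 58% of clearance is unaffected.
CL_new/CL_old = 0.009 + 0.0288 + 0.58 = 0.6178.
Dividing the baseline by the relative clearance: 74.4 / 0.6178 = 120 μmol/L.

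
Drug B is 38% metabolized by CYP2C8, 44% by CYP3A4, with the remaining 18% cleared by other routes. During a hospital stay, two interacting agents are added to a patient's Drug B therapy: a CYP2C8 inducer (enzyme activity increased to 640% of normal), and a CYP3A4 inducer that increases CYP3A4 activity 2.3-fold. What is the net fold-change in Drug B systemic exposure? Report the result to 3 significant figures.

0.276

The CYP2C8 pathway (38% of clearance) is boosted to 6.4× activity: 0.38 × 6.4 = 2.432.
The CYP3A4 pathway (44% of clearance) increases to 2.3× activity: 0.44 × 2.3 = 1.012.
Non-CYP routes (18%) are unchanged.
CL_new/CL_old = 2.432 + 1.012 + 0.18 = 3.624.
Because systemic exposure varies inversely with clearance, the combined effect is 1 / 3.624 = 0.276.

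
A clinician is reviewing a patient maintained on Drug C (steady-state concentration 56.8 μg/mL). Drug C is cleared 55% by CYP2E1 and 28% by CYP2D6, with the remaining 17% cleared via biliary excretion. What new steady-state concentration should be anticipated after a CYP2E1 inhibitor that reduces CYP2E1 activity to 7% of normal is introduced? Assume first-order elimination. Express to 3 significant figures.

CYP2E1: 0.55 × 0.07 = 0.0385
CYP2D6: 0.28 (unchanged)
Other: 0.17 (unchanged)
Relative clearance = 0.0385 + 0.28 + 0.17 = 0.4885.
New steady-state concentration = baseline ÷ relative clearance = 56.8 / 0.4885 = 116 μg/mL.

116 μg/mL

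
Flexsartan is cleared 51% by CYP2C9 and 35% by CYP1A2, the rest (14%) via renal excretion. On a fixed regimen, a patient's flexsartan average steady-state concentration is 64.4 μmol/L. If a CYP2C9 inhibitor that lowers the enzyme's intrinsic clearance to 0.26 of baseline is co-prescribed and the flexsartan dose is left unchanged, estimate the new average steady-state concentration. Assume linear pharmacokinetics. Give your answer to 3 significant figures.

CYP2C9: 0.51 × 0.26 = 0.1326
CYP1A2: 0.35 (unchanged)
Other: 0.14 (unchanged)
Relative clearance = 0.1326 + 0.35 + 0.14 = 0.6226.
Average steady-state concentration ∝ 1/CL, so new value = 64.4 / 0.6226 = 103 μmol/L.

103 μmol/L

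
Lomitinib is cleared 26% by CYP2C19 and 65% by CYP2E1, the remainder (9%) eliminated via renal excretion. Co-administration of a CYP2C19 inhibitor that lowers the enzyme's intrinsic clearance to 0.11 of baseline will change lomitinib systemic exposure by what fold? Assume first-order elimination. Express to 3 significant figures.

1.30

The CYP2C19 pathway (26% of clearance) drops to 0.11× activity: 0.26 × 0.11 = 0.0286.
CYP2E1 (65%) and the residual 9% are unaffected.
New clearance relative to baseline: 0.0286 + 0.65 + 0.09 = 0.7686.
Systemic exposure is inversely proportional to clearance, so the fold-change is 1 / 0.7686 = 1.30.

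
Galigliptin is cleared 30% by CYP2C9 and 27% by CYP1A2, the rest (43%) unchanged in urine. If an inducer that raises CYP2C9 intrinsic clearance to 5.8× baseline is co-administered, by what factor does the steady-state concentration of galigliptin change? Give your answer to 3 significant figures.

0.410

The CYP2C9 pathway (30% of clearance) increases to 5.8× activity: 0.3 × 5.8 = 1.74.
CYP1A2 (27%) and the residual 43% are unaffected.
CL_new/CL_old = 1.74 + 0.27 + 0.43 = 2.44.
Steady-state concentration is inversely proportional to clearance, so the fold-change is 1 / 2.44 = 0.410.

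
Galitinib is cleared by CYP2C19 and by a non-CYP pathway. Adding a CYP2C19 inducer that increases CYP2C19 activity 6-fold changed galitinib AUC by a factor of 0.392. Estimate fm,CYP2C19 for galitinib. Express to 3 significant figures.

Call the CYP2C19 fraction fm. After the interaction, CL_new/CL_old = fm × 6 + (1 − fm).
AUC ratio = 1 / (new CL fraction), so new CL fraction = 1 / 0.392 = 2.551.
fm × 6 + 1 − fm = 2.551  ⇒  fm × (6 − 1) = 1.551  ⇒  fm = 0.310.

0.310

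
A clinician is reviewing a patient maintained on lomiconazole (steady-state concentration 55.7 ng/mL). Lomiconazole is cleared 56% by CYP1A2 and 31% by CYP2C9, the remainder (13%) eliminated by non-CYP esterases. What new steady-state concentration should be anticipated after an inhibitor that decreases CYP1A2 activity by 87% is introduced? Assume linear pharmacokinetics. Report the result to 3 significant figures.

109 ng/mL

The CYP1A2 pathway (56% of clearance) is reduced to 0.13× activity: 0.56 × 0.13 = 0.0728.
CYP2C9 (31%) and the residual 13% are unaffected.
CL_new/CL_old = 0.0728 + 0.31 + 0.13 = 0.5128.
New steady-state concentration = baseline ÷ relative clearance = 55.7 / 0.5128 = 109 ng/mL.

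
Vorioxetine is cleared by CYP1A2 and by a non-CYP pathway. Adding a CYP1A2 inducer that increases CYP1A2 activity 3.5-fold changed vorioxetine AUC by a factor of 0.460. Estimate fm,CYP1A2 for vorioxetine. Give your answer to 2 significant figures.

0.47

Let fm be the CYP1A2 fraction. New clearance relative to baseline = fm × 3.5 + (1 − fm).
AUC ratio = 1 / (new CL fraction), so new CL fraction = 1 / 0.460 = 2.174.
fm × 3.5 + 1 − fm = 2.174  ⇒  fm × (3.5 − 1) = 1.174  ⇒  fm = 0.47.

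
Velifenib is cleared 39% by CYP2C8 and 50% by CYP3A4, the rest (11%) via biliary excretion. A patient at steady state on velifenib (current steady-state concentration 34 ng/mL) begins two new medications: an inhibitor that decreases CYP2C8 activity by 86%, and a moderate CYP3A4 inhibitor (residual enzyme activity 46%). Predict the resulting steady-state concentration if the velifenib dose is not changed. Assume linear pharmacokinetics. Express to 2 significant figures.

86 ng/mL

CYP2C8: 0.39 × 0.14 = 0.0546
CYP3A4: 0.5 × 0.46 = 0.23
Other: 0.11 (unchanged)
New clearance relative to baseline: 0.0546 + 0.23 + 0.11 = 0.3946.
New steady-state concentration = 34 / 0.3946 = 86 ng/mL (concentration scales inversely with clearance).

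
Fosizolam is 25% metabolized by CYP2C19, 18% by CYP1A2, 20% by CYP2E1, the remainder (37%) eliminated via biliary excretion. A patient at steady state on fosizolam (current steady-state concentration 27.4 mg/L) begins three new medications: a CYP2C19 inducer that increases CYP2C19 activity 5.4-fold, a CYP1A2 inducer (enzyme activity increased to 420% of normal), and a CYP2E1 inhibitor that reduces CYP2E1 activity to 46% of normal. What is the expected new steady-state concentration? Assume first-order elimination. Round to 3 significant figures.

The CYP2C19 pathway (25% of clearance) rises to 5.4× activity: 0.25 × 5.4 = 1.35.
The CYP1A2 pathway (18% of clearance) rises to 4.2× activity: 0.18 × 4.2 = 0.756.
The CYP2E1 pathway (20% of clearance) is reduced to 0.46× activity: 0.2 × 0.46 = 0.092.
Non-CYP routes (37%) are unchanged.
New clearance relative to baseline: 1.35 + 0.756 + 0.092 + 0.37 = 2.568.
Dividing the baseline by the relative clearance: 27.4 / 2.568 = 10.7 mg/L.

10.7 mg/L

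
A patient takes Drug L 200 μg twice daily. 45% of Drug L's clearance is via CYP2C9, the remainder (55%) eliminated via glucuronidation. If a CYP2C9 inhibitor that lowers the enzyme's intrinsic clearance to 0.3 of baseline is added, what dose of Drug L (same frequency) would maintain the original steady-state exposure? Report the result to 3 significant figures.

The CYP2C9 pathway (45% of clearance) drops to 0.3× activity: 0.45 × 0.3 = 0.135.
The remaining 55% of clearance is unaffected.
CL_new/CL_old = 0.135 + 0.55 = 0.685.
Css,avg = (dose rate)/CL, so holding Css fixed requires dose ∝ CL: 200 × 0.685 = 137 μg.

137 μg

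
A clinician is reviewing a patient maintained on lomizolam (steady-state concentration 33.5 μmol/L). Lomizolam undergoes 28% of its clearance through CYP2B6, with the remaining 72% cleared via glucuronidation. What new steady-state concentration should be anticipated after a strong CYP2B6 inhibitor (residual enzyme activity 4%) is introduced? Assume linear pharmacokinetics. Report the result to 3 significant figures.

The CYP2B6 pathway (28% of clearance) drops to 0.04× activity: 0.28 × 0.04 = 0.0112.
The remaining 72% of clearance is unaffected.
Relative clearance = 0.0112 + 0.72 = 0.7312.
With dosing unchanged, steady-state concentration scales as 1/CL: 33.5 / 0.7312 = 45.8 μmol/L.

45.8 μmol/L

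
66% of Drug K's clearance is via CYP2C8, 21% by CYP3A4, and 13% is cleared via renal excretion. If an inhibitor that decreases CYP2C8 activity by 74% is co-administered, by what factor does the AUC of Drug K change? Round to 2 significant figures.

2.0

The CYP2C8 pathway (66% of clearance) is reduced to 0.26× activity: 0.66 × 0.26 = 0.1716.
CYP3A4 (21%) and the residual 13% are unaffected.
New clearance relative to baseline: 0.1716 + 0.21 + 0.13 = 0.5116.
AUC is inversely proportional to clearance, so the fold-change is 1 / 0.5116 = 2.0.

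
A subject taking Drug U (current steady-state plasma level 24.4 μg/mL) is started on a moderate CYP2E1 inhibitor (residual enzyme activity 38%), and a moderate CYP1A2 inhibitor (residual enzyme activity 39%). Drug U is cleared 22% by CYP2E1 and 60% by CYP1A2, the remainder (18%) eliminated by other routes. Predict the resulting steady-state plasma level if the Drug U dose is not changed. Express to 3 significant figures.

The CYP2E1 pathway (22% of clearance) drops to 0.38× activity: 0.22 × 0.38 = 0.0836.
The CYP1A2 pathway (60% of clearance) falls to 0.39× activity: 0.6 × 0.39 = 0.234.
The remaining 18% of clearance is unaffected.
CL_new/CL_old = 0.0836 + 0.234 + 0.18 = 0.4976.
New steady-state plasma level = 24.4 / 0.4976 = 49.0 μg/mL (concentration scales inversely with clearance).

49.0 μg/mL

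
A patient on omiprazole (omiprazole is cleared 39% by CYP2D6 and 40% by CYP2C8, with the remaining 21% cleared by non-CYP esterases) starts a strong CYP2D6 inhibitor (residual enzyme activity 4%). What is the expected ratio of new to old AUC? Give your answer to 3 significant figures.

The CYP2D6 pathway (39% of clearance) falls to 0.04× activity: 0.39 × 0.04 = 0.0156.
CYP2C8 (40%) and the residual 21% are unaffected.
New clearance relative to baseline: 0.0156 + 0.4 + 0.21 = 0.6256.
Since AUC ∝ 1/CL, the ratio is 1 / 0.6256 = 1.60.

1.60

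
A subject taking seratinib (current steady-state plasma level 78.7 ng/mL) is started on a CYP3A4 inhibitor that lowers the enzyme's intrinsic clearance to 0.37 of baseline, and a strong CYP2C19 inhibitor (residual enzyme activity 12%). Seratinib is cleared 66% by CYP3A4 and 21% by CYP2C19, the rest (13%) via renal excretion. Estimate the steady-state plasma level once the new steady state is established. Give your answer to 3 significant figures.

197 ng/mL

The CYP3A4 pathway (66% of clearance) drops to 0.37× activity: 0.66 × 0.37 = 0.2442.
The CYP2C19 pathway (21% of clearance) falls to 0.12× activity: 0.21 × 0.12 = 0.0252.
The remaining 13% of clearance is unaffected.
New clearance relative to baseline: 0.2442 + 0.0252 + 0.13 = 0.3994.
Steady-state plasma level ∝ 1/CL: new value = 78.7 / 0.3994 = 197 ng/mL.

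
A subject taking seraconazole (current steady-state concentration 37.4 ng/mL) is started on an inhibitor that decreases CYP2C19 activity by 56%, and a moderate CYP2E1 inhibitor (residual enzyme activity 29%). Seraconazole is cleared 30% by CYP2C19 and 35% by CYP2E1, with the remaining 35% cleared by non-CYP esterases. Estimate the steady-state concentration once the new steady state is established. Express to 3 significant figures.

CYP2C19: 0.3 × 0.44 = 0.132
CYP2E1: 0.35 × 0.29 = 0.1015
Other: 0.35 (unchanged)
New clearance relative to baseline: 0.132 + 0.1015 + 0.35 = 0.5835.
Steady-state concentration ∝ 1/CL: new value = 37.4 / 0.5835 = 64.1 ng/mL.

64.1 ng/mL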